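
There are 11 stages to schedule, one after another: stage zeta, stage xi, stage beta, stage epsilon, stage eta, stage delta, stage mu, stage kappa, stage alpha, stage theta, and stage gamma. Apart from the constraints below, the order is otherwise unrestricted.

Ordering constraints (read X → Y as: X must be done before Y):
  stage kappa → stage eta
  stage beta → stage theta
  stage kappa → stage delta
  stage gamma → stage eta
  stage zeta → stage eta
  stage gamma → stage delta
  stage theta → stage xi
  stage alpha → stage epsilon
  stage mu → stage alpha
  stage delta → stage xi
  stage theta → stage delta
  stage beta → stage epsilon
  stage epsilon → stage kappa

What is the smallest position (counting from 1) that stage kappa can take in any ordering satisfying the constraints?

5

Every stage that must precede stage kappa has to come before it. Tracing all chains that end at stage kappa, those stages are: stage beta, stage epsilon, stage mu, stage alpha — 4 in total.
With 4 mandatory predecessors, the earliest stage kappa can sit is position 4+1 = 5, and placing just those 4 first achieves it.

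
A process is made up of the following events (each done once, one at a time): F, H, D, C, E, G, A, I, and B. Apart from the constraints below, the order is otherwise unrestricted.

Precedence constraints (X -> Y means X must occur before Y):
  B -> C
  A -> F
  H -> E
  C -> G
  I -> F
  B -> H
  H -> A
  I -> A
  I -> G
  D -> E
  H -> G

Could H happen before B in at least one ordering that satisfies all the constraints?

There is a dependency chain B → H, so H always comes after B.
Hence H can never be scheduled before B.

No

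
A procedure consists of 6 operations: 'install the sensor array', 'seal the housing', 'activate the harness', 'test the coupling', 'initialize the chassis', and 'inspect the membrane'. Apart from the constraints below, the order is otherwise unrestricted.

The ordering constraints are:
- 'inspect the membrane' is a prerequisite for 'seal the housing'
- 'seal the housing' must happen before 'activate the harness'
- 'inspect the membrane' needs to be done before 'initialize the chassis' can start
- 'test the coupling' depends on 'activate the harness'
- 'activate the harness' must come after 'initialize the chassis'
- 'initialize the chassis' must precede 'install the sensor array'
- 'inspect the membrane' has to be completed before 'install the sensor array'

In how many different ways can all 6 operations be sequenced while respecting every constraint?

7

Only 'inspect the membrane' has no prerequisites, so it must go first.
Enumerating by repeatedly choosing an available operation (one whose prerequisites are all placed) gives 7 distinct complete orderings.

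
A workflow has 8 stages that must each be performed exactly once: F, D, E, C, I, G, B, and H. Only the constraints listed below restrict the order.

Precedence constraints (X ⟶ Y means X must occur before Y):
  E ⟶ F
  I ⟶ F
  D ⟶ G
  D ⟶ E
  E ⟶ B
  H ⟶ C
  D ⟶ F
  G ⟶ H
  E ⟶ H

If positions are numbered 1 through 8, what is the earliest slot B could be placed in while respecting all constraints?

Working backwards through the constraints from B, its full set of required predecessors is D, E — 2 of them.
So at minimum 2 stages come before B, putting B no earlier than position 3. That position is achievable by scheduling exactly those predecessors first.

3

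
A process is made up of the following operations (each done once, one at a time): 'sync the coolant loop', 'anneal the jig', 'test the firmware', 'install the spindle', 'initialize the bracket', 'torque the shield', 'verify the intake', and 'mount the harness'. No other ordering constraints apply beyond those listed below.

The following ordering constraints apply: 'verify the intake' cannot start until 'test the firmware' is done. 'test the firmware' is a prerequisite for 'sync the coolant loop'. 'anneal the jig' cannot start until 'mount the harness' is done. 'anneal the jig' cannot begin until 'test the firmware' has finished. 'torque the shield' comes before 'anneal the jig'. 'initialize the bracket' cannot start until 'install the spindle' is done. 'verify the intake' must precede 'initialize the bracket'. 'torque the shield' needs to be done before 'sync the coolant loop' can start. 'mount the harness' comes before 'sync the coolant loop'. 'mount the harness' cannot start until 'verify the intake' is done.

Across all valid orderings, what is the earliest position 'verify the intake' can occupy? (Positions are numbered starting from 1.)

The only operation forced before 'verify the intake' (directly or transitively) is 'test the firmware'.
With 1 mandatory predecessor, the earliest 'verify the intake' can sit is position 1+1 = 2, and placing just that one first achieves it.

2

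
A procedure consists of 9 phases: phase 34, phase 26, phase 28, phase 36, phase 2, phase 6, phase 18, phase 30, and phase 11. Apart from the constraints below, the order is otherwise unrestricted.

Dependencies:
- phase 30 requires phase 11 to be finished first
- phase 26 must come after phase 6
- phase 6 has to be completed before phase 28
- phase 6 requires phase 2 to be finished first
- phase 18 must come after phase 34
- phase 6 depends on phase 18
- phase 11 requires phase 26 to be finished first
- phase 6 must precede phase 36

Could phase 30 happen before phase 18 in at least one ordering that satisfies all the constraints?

No

The constraints give a chain phase 18 → phase 6 → phase 26 → phase 11 → phase 30, which forces phase 18 before phase 30.
So no valid ordering can have phase 30 before phase 18.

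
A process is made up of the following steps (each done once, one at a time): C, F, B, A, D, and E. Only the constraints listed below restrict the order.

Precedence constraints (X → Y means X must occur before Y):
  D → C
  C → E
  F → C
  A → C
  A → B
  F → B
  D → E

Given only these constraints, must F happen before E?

Yes

There is a constraint chain F → C → E.
Hence F necessarily comes before E.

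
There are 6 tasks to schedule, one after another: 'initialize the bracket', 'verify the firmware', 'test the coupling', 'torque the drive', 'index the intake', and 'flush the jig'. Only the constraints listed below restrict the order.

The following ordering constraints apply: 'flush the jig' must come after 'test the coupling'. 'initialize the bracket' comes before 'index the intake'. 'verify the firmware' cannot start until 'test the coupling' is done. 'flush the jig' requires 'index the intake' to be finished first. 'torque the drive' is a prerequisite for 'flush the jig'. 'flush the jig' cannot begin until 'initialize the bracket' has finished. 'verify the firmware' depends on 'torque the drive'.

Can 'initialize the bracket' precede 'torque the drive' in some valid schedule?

No chain of constraints runs from 'torque the drive' to 'initialize the bracket', so 'torque the drive' is not required to come first.
That means at least one valid schedule has 'initialize the bracket' before 'torque the drive'.

Yes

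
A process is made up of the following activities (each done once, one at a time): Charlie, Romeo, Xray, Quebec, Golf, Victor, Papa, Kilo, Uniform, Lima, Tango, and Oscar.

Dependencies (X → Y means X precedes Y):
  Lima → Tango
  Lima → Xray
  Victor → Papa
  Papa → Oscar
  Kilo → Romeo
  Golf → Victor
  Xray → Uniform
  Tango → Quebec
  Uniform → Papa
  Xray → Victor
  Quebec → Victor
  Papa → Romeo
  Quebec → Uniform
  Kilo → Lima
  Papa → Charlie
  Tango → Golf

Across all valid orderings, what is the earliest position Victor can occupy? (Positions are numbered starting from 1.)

The activities that are forced before Victor, directly or transitively, are Xray, Quebec, Golf, Kilo, Lima, Tango. That's 6 activities.
With 6 mandatory predecessors, the earliest Victor can sit is position 6+1 = 7, and placing just those 6 first achieves it.

7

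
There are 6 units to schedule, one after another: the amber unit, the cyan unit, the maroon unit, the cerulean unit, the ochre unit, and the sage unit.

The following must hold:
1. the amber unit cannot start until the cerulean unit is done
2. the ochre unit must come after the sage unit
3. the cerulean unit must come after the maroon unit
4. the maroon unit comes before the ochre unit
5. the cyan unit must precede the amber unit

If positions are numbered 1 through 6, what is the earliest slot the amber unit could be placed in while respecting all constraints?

Every unit that must precede the amber unit has to come before it. Tracing all chains that end at the amber unit, those units are: the cyan unit, the maroon unit, the cerulean unit — 3 in total.
With 3 mandatory predecessors, the earliest the amber unit can sit is position 3+1 = 4, and placing just those 3 first achieves it.

4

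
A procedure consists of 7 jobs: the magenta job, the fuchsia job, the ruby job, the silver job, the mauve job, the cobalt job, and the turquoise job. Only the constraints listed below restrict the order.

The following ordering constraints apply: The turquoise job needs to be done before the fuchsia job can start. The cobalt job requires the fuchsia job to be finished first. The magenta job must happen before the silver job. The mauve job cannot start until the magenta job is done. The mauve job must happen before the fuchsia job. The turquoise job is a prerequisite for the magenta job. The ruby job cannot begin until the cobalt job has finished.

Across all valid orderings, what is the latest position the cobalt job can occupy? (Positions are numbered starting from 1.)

Following the constraints forward from the cobalt job, its only required successor is the ruby job.
With 1 mandatory successor out of 7 jobs total, the latest slot for the cobalt job is 7−1 = 6, and it's reachable by doing all non-successors before the cobalt job.

6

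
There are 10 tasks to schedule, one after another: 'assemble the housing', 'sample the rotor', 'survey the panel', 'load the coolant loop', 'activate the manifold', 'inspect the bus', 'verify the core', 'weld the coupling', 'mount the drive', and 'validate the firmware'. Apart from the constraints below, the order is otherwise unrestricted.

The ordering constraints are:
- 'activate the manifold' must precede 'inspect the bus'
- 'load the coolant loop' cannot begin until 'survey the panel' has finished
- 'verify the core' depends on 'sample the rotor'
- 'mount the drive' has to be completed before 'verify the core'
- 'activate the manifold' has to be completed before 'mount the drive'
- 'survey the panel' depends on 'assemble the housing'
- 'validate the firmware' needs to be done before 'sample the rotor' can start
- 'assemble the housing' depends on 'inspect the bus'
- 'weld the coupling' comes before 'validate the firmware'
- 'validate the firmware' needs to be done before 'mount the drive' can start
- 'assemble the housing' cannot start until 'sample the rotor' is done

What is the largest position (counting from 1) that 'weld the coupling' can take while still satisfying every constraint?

3

The tasks that are forced after 'weld the coupling', directly or by a chain of constraints, are 'assemble the housing', 'sample the rotor', 'survey the panel', 'load the coolant loop', 'verify the core', 'mount the drive', 'validate the firmware'. That's 7 tasks.
With 7 mandatory successors out of 10 tasks total, the latest slot for 'weld the coupling' is 10−7 = 3, and it's reachable by doing all non-successors before 'weld the coupling'.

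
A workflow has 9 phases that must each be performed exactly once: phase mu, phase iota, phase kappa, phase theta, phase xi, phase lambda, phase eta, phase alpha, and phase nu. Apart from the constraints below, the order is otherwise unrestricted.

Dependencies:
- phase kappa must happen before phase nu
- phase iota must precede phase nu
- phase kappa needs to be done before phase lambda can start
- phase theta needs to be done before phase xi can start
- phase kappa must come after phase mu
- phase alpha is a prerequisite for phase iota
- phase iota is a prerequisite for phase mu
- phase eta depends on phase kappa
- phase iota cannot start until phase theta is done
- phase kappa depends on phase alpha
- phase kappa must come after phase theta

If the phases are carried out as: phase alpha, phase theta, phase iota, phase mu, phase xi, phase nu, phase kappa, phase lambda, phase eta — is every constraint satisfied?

Here phase kappa comes after phase nu.
Since phase kappa is required before phase nu, the ordering is invalid.

No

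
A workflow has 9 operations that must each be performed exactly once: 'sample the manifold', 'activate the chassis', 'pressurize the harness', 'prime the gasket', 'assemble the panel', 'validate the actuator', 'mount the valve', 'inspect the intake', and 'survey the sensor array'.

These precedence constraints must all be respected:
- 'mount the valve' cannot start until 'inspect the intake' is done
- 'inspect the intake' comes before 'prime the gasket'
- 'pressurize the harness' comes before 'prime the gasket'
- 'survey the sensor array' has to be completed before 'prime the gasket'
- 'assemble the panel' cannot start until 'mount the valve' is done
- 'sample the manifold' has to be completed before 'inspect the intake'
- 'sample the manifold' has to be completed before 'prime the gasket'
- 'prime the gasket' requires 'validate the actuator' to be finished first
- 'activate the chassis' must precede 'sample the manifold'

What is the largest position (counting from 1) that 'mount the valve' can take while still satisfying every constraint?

Following the constraints forward from 'mount the valve', its only required successor is 'assemble the panel'.
So at least 1 operation follows 'mount the valve', putting 'mount the valve' no later than position 8. That position is achievable by scheduling everything else first.

8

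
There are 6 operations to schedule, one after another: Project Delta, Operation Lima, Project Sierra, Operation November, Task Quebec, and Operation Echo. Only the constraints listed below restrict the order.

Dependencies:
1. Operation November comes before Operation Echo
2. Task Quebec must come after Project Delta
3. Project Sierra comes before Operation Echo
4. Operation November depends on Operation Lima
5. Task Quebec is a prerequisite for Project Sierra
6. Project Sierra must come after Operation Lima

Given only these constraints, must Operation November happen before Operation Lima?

The constraints actually force Operation Lima before Operation November (via Operation Lima → Operation November), not the other way around.
So Operation November does not have to come before Operation Lima — it cannot.

No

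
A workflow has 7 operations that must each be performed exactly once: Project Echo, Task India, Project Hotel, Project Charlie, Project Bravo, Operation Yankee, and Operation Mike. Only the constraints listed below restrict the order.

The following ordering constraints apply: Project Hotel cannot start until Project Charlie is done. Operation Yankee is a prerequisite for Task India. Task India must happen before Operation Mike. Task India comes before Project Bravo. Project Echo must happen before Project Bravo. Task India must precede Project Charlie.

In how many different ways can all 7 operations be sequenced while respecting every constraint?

2 operations have no prerequisites (Project Echo, Operation Yankee), so any of them could come first.
Enumerating by repeatedly choosing an available operation (one whose prerequisites are all placed) gives 54 distinct complete orderings.

54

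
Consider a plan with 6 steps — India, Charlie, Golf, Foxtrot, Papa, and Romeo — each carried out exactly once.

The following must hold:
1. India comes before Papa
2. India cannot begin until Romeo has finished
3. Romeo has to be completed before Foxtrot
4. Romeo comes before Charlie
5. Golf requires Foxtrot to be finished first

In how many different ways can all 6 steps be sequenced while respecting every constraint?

30

Romeo is the only step with nothing required before it, so every ordering starts there.
Enumerating by repeatedly choosing an available step (one whose prerequisites are all placed) gives 30 distinct complete orderings.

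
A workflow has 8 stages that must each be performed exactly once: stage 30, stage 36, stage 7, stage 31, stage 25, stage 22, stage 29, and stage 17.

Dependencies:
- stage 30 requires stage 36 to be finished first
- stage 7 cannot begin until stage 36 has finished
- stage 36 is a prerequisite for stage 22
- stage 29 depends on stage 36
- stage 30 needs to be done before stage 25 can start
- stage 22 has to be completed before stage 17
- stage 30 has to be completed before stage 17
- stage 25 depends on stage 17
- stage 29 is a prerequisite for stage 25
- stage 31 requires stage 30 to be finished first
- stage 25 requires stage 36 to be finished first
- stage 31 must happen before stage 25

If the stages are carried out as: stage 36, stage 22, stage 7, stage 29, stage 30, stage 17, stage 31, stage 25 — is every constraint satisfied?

Yes

Going through the constraints one by one, each required predecessor appears earlier in the sequence than its dependent — e.g. stage 36 (position 1) is before stage 25 (position 8), as required.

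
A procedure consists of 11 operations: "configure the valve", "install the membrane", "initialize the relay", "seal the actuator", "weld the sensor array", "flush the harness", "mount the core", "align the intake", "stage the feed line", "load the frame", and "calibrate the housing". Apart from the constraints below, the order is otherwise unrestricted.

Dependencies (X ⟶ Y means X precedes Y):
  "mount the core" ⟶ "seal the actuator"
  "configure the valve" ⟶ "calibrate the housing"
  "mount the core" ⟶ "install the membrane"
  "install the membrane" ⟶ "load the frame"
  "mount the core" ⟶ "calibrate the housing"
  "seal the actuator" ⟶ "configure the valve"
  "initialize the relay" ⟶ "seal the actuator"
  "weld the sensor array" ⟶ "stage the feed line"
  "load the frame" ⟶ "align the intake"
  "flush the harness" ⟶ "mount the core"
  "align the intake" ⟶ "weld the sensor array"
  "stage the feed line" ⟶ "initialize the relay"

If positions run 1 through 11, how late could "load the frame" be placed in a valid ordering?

Every operation that must follow "load the frame" has to come after it. Tracing all chains starting from "load the frame", those operations are: "configure the valve", "initialize the relay", "seal the actuator", "weld the sensor array", "align the intake", "stage the feed line", "calibrate the housing" — 7 in total.
With 7 mandatory successors out of 11 operations total, the latest slot for "load the frame" is 11−7 = 4, and it's reachable by doing all non-successors before "load the frame".

4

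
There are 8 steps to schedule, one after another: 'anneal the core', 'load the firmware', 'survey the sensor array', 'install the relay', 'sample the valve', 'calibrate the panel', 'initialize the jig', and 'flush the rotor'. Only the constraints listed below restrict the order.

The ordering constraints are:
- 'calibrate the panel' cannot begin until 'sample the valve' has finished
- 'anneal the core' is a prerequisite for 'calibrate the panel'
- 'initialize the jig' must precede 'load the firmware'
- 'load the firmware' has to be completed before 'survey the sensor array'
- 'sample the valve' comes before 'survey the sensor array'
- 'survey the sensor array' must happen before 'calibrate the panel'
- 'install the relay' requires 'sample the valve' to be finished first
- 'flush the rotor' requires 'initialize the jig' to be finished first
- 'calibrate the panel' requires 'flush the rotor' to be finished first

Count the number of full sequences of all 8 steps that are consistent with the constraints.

346

The steps with no prerequisites are 'anneal the core', 'sample the valve', 'initialize the jig'; any of them can be placed first.
Systematically extending each partial ordering one step at a time and counting, there are 346 complete orderings.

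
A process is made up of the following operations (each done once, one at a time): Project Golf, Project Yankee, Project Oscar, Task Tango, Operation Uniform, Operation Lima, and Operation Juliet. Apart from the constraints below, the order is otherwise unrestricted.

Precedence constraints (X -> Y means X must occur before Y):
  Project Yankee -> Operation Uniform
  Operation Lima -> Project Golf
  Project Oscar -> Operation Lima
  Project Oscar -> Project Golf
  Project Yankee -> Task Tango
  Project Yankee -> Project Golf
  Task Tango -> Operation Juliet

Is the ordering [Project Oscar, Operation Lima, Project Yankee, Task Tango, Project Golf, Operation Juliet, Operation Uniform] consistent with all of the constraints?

Yes

Every stated constraint is respected: Project Oscar sits at position 1, ahead of Project Golf at position 5, and each of the other listed pairs likewise has the predecessor earlier in the sequence.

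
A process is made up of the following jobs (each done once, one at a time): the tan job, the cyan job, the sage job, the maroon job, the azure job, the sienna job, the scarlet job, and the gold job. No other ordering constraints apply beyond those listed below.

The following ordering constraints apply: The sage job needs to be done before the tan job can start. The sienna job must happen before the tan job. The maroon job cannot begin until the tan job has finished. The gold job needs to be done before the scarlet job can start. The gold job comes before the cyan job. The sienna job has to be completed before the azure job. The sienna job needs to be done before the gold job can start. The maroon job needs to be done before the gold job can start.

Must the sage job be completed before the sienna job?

No

No chain of constraints connects the sage job to the sienna job in either direction.
A valid ordering placing the sienna job before the sage job exists, so the answer is no.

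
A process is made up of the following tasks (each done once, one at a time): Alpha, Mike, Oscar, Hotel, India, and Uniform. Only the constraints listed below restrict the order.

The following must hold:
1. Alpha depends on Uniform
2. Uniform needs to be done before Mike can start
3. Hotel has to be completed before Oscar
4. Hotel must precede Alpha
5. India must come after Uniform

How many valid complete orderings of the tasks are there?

70

2 tasks have no prerequisites (Hotel, Uniform), so any of them could come first.
Systematically extending each partial ordering one task at a time and counting, there are 70 complete orderings.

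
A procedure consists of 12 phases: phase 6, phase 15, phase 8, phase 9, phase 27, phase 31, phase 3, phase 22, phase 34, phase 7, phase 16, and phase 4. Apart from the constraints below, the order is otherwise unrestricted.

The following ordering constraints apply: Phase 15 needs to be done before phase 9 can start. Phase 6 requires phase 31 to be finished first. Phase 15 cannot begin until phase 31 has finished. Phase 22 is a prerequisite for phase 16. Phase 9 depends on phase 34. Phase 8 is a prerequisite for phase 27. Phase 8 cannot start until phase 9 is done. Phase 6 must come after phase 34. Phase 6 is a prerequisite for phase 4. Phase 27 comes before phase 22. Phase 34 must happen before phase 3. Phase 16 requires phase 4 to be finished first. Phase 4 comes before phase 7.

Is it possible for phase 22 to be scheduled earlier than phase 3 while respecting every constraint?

Yes

The constraints leave phase 22 and phase 3 unordered relative to each other; nothing requires phase 3 earlier.
So a valid ordering placing phase 22 earlier than phase 3 exists.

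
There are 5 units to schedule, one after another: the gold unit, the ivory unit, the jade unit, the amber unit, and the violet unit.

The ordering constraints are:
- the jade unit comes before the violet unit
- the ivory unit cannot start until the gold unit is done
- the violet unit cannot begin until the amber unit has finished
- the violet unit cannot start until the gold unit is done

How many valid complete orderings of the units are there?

The units with no prerequisites are the gold unit, the jade unit, the amber unit; any of them can be placed first.
Enumerating by repeatedly choosing an available unit (one whose prerequisites are all placed) gives 18 distinct complete orderings.

18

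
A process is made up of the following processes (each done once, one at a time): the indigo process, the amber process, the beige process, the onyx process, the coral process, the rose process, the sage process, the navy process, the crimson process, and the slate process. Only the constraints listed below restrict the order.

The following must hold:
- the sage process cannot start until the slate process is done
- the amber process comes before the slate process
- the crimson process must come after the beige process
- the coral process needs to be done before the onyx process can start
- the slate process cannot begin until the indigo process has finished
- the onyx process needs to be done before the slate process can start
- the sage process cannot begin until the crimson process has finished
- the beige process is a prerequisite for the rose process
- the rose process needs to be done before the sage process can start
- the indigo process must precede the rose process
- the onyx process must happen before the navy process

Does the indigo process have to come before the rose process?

Yes

There is a constraint chain the indigo process → the rose process.
So the indigo process must precede the rose process in any valid ordering.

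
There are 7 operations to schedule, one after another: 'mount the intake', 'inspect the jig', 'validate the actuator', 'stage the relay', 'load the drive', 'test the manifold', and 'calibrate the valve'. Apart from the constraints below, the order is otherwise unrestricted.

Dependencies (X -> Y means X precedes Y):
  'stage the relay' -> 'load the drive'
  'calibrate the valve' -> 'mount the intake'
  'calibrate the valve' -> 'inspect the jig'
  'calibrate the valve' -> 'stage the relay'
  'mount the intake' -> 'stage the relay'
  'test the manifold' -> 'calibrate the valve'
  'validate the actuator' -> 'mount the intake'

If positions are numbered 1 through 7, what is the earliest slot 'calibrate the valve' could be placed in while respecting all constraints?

Working backwards through the constraints from 'calibrate the valve', its only required predecessor is 'test the manifold'.
With 1 mandatory predecessor, the earliest 'calibrate the valve' can sit is position 1+1 = 2, and placing just that one first achieves it.

2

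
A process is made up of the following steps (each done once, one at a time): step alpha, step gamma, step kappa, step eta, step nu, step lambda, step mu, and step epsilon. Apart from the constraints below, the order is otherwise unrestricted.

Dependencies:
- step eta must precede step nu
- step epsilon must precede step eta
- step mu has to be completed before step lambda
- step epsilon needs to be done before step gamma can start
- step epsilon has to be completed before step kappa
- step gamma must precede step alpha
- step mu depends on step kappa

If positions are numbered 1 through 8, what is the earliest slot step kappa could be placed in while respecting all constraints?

2

The only step forced before step kappa (directly or transitively) is step epsilon.
With 1 mandatory predecessor, the earliest step kappa can sit is position 1+1 = 2, and placing just that one first achieves it.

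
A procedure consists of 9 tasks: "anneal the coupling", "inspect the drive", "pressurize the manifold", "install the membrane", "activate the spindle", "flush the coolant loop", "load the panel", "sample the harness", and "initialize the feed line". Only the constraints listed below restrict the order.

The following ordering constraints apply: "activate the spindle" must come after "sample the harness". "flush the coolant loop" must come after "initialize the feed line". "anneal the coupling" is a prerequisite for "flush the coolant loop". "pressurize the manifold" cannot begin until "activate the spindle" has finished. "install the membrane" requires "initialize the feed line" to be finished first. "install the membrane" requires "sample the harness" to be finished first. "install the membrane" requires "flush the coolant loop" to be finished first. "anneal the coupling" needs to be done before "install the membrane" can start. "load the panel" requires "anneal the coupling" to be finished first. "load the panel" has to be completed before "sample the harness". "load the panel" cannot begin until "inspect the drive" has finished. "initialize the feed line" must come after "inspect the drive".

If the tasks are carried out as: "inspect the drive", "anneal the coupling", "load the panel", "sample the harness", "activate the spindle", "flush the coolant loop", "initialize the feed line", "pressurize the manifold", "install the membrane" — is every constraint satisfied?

No

Here "initialize the feed line" comes after "flush the coolant loop".
But one of the constraints requires "initialize the feed line" before "flush the coolant loop", so this ordering violates it.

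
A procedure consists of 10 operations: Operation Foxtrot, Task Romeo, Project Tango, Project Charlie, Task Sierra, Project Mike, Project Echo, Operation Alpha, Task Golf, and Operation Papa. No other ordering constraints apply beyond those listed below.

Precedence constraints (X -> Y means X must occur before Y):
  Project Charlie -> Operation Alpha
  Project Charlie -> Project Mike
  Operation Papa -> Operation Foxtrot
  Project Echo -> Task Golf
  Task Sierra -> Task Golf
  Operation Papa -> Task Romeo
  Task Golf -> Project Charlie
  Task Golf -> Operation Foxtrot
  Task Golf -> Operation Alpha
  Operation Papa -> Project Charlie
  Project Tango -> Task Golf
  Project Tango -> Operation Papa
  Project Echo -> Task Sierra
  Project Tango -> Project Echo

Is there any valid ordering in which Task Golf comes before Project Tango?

No

Following Project Tango → Task Golf, Project Tango must precede Task Golf in every valid ordering.
So no valid ordering can have Task Golf before Project Tango.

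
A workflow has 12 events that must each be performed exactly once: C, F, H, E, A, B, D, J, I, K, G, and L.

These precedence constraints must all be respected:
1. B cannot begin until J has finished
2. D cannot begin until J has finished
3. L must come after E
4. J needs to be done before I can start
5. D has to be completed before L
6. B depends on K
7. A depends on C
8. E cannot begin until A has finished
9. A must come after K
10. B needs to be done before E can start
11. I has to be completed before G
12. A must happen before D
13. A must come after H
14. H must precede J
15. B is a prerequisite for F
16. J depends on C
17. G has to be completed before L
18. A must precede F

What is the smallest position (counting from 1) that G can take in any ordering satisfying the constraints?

5

Working backwards through the constraints from G, its full set of required predecessors is C, H, J, I — 4 of them.
So at minimum 4 events come before G, putting G no earlier than position 5. That position is achievable by scheduling exactly those predecessors first.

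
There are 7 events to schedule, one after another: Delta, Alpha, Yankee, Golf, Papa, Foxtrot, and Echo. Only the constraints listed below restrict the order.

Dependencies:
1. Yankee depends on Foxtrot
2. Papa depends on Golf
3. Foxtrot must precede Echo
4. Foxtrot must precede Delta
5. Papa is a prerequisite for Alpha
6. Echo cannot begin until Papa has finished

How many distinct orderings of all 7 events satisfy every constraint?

130

2 events have no prerequisites (Golf, Foxtrot), so any of them could come first.
Counting all ways to extend the partial order to a total order gives 130.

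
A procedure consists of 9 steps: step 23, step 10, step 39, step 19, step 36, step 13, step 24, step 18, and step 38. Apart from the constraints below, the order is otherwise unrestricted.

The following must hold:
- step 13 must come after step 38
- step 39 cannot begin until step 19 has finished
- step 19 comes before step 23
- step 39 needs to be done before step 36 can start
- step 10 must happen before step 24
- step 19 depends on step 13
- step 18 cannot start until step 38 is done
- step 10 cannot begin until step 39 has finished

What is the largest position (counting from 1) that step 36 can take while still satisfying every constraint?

9

No constraint forces any step after step 36, so it can be placed last, in position 9.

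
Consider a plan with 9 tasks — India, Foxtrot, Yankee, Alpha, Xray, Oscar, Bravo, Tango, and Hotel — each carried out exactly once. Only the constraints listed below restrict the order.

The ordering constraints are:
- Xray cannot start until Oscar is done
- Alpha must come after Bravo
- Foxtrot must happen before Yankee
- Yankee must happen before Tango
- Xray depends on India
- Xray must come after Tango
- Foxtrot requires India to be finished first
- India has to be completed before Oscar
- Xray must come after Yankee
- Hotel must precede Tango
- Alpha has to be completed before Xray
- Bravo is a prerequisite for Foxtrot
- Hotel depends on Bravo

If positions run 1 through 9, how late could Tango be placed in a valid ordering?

Following the constraints forward from Tango, its only required successor is Xray.
With 1 mandatory successor out of 9 tasks total, the latest slot for Tango is 9−1 = 8, and it's reachable by doing all non-successors before Tango.

8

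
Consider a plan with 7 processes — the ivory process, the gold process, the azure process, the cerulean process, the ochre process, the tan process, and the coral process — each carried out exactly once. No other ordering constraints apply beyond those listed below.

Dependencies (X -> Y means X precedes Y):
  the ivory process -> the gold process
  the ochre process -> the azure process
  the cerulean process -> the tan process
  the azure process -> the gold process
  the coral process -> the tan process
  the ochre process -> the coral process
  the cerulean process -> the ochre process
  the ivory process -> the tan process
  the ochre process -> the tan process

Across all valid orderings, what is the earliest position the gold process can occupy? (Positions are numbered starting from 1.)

5

The processes that are forced before the gold process, directly or transitively, are the ivory process, the azure process, the cerulean process, the ochre process. That's 4 processes.
So at minimum 4 processes come before the gold process, putting the gold process no earlier than position 5. That position is achievable by scheduling exactly those predecessors first.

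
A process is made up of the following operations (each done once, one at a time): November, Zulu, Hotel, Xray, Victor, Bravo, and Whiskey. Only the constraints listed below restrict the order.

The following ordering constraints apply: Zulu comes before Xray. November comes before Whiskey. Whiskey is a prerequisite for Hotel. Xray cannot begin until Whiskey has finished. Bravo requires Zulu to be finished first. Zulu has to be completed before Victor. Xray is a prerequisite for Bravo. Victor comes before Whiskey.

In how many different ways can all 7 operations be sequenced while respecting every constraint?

9

The operations with no prerequisites are November, Zulu; any of them can be placed first.
Systematically extending each partial ordering one operation at a time and counting, there are 9 complete orderings.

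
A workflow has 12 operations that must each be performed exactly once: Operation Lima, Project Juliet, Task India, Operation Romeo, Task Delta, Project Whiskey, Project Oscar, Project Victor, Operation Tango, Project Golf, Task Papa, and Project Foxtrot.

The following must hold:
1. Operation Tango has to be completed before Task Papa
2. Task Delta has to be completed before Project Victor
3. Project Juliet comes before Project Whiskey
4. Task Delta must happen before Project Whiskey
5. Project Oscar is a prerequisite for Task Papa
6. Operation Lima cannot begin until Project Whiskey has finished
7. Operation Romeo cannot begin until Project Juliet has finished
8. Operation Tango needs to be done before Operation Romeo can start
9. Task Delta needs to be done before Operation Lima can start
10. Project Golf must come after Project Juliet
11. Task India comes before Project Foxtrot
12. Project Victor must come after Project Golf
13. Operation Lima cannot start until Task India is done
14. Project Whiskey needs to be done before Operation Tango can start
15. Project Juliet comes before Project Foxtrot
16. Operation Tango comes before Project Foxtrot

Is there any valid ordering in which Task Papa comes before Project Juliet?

Following Project Juliet → Project Whiskey → Operation Tango → Task Papa, Project Juliet must precede Task Papa in every valid ordering.
Hence Task Papa can never be scheduled before Project Juliet.

No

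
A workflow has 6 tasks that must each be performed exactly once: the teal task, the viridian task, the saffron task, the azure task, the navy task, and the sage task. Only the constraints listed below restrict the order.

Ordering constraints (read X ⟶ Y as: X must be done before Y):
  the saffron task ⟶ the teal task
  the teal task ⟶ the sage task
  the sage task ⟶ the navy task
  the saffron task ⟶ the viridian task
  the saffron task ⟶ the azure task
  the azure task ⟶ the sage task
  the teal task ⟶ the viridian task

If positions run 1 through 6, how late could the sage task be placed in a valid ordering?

The only task forced after the sage task (directly or by a chain) is the navy task.
So at least 1 task follows the sage task, putting the sage task no later than position 5. That position is achievable by scheduling everything else first.

5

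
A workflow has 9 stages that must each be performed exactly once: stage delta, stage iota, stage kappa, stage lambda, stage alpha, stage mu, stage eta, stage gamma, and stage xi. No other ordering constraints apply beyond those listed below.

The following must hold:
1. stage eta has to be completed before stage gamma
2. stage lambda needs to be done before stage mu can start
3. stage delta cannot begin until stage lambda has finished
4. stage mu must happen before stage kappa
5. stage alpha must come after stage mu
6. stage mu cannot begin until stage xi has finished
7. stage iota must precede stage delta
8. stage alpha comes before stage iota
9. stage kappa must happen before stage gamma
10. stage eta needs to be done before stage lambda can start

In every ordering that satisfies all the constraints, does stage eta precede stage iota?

Following the dependencies: stage eta → stage lambda → stage mu → stage alpha → stage iota.
So stage eta must precede stage iota in any valid ordering.

Yes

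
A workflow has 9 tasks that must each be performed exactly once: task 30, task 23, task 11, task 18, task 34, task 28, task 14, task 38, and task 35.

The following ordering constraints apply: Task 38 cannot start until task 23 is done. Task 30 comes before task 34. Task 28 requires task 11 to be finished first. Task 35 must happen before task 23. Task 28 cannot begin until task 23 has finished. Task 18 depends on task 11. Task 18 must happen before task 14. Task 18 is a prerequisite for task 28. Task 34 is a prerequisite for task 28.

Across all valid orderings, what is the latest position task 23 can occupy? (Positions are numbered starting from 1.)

7

Following every chain forward from task 23, the tasks that must come later are task 28, task 38 — 2 of them.
So at least 2 tasks follow task 23, putting task 23 no later than position 7. That position is achievable by scheduling everything else first.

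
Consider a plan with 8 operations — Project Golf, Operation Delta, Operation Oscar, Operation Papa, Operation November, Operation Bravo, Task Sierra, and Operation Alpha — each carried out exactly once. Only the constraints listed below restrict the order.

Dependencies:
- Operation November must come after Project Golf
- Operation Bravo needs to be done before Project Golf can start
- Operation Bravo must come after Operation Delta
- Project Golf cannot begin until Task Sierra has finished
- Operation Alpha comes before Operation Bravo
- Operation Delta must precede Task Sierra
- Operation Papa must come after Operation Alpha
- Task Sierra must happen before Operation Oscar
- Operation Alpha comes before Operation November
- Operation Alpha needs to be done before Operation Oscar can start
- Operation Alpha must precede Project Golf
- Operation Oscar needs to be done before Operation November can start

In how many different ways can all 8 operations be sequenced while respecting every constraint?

The operations with no prerequisites are Operation Delta, Operation Alpha; any of them can be placed first.
Systematically extending each partial ordering one operation at a time and counting, there are 80 complete orderings.

80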